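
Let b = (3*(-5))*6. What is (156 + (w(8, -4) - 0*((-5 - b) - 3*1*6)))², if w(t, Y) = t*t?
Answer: 48400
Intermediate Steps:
w(t, Y) = t²
b = -90 (b = -15*6 = -90)
(156 + (w(8, -4) - 0*((-5 - b) - 3*1*6)))² = (156 + (8² - 0*((-5 - 1*(-90)) - 3*1*6)))² = (156 + (64 - 0*((-5 + 90) - 3*6)))² = (156 + (64 - 0*(85 - 18)))² = (156 + (64 - 0*67))² = (156 + (64 - 1*0))² = (156 + (64 + 0))² = (156 + 64)² = 220² = 48400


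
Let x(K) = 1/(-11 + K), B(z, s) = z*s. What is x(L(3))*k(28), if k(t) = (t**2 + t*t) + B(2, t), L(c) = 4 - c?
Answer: -812/5 ≈ -162.40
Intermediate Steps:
B(z, s) = s*z
k(t) = 2*t + 2*t**2 (k(t) = (t**2 + t*t) + t*2 = (t**2 + t**2) + 2*t = 2*t**2 + 2*t = 2*t + 2*t**2)
x(L(3))*k(28) = (2*28*(1 + 28))/(-11 + (4 - 1*3)) = (2*28*29)/(-11 + (4 - 3)) = 1624/(-11 + 1) = 1624/(-10) = -1/10*1624 = -812/5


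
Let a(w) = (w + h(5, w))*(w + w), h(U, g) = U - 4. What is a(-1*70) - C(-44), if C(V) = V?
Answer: 9704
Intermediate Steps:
h(U, g) = -4 + U
a(w) = 2*w*(1 + w) (a(w) = (w + (-4 + 5))*(w + w) = (w + 1)*(2*w) = (1 + w)*(2*w) = 2*w*(1 + w))
a(-1*70) - C(-44) = 2*(-1*70)*(1 - 1*70) - 1*(-44) = 2*(-70)*(1 - 70) + 44 = 2*(-70)*(-69) + 44 = 9660 + 44 = 9704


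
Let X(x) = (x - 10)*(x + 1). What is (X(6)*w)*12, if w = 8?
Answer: -2688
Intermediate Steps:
X(x) = (1 + x)*(-10 + x) (X(x) = (-10 + x)*(1 + x) = (1 + x)*(-10 + x))
(X(6)*w)*12 = ((-10 + 6² - 9*6)*8)*12 = ((-10 + 36 - 54)*8)*12 = -28*8*12 = -224*12 = -2688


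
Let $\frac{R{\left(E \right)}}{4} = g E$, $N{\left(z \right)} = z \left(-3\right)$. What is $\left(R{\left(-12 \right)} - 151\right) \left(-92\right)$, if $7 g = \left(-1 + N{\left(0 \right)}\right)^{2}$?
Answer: $\frac{101660}{7} \approx 14523.0$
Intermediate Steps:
$N{\left(z \right)} = - 3 z$
$g = \frac{1}{7}$ ($g = \frac{\left(-1 - 0\right)^{2}}{7} = \frac{\left(-1 + 0\right)^{2}}{7} = \frac{\left(-1\right)^{2}}{7} = \frac{1}{7} \cdot 1 = \frac{1}{7} \approx 0.14286$)
$R{\left(E \right)} = \frac{4 E}{7}$ ($R{\left(E \right)} = 4 \frac{E}{7} = \frac{4 E}{7}$)
$\left(R{\left(-12 \right)} - 151\right) \left(-92\right) = \left(\frac{4}{7} \left(-12\right) - 151\right) \left(-92\right) = \left(- \frac{48}{7} - 151\right) \left(-92\right) = \left(- \frac{1105}{7}\right) \left(-92\right) = \frac{101660}{7}$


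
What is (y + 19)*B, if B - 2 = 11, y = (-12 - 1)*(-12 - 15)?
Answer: 4810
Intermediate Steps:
y = 351 (y = -13*(-27) = 351)
B = 13 (B = 2 + 11 = 13)
(y + 19)*B = (351 + 19)*13 = 370*13 = 4810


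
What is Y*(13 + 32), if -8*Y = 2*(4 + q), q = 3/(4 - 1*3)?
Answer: -315/4 ≈ -78.750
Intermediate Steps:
q = 3 (q = 3/(4 - 3) = 3/1 = 3*1 = 3)
Y = -7/4 (Y = -(4 + 3)/4 = -7/4 ≈ -1.7500)
Y*(13 + 32) = -7*(13 + 32)/4 = -7/4*45 = -315/4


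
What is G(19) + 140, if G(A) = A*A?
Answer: 501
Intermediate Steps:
G(A) = A²
G(19) + 140 = 19² + 140 = 361 + 140 = 501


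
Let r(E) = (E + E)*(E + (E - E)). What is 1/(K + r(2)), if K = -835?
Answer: -1/827 ≈ -0.0012092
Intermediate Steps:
r(E) = 2*E² (r(E) = (2*E)*(E + 0) = (2*E)*E = 2*E²)
1/(K + r(2)) = 1/(-835 + 2*2²) = 1/(-835 + 2*4) = 1/(-835 + 8) = 1/(-827) = -1/827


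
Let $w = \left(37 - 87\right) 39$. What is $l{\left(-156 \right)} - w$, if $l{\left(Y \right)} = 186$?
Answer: $2136$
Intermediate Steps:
$w = -1950$ ($w = \left(-50\right) 39 = -1950$)
$l{\left(-156 \right)} - w = 186 - -1950 = 186 + 1950 = 2136$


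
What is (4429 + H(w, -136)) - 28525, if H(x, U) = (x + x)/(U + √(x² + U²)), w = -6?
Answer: -72424/3 - 2*√4633/3 ≈ -24187.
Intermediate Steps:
H(x, U) = 2*x/(U + √(U² + x²)) (H(x, U) = (2*x)/(U + √(U² + x²)) = 2*x/(U + √(U² + x²)))
(4429 + H(w, -136)) - 28525 = (4429 + 2*(-6)/(-136 + √((-136)² + (-6)²))) - 28525 = (4429 + 2*(-6)/(-136 + √(18496 + 36))) - 28525 = (4429 + 2*(-6)/(-136 + √18532)) - 28525 = (4429 + 2*(-6)/(-136 + 2*√4633)) - 28525 = (4429 - 12/(-136 + 2*√4633)) - 28525 = -24096 - 12/(-136 + 2*√4633)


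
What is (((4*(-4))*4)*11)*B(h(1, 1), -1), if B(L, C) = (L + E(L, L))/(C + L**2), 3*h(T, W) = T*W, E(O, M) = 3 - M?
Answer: 2376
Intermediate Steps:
h(T, W) = T*W/3 (h(T, W) = (T*W)/3 = T*W/3)
B(L, C) = 3/(C + L**2) (B(L, C) = (L + (3 - L))/(C + L**2) = 3/(C + L**2))
(((4*(-4))*4)*11)*B(h(1, 1), -1) = (((4*(-4))*4)*11)*(3/(-1 + ((1/3)*1*1)**2)) = (-16*4*11)*(3/(-1 + (1/3)**2)) = (-64*11)*(3/(-1 + 1/9)) = -2112/(-8/9) = -2112*(-9)/8 = -704*(-27/8) = 2376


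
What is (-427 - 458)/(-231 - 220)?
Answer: 885/451 ≈ 1.9623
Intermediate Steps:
(-427 - 458)/(-231 - 220) = -885/(-451) = -885*(-1/451) = 885/451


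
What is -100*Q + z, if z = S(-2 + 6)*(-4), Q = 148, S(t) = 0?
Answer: -14800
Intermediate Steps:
z = 0 (z = 0*(-4) = 0)
-100*Q + z = -100*148 + 0 = -14800 + 0 = -14800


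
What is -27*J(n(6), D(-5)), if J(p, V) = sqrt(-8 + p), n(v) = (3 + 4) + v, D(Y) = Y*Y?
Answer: -27*sqrt(5) ≈ -60.374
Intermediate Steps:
D(Y) = Y**2
n(v) = 7 + v
-27*J(n(6), D(-5)) = -27*sqrt(-8 + (7 + 6)) = -27*sqrt(-8 + 13) = -27*sqrt(5)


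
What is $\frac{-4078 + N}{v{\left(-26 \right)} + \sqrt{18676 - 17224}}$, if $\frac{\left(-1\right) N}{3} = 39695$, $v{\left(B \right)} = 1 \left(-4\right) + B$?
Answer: $- \frac{615815}{92} - \frac{1354793 \sqrt{3}}{276} \approx -15196.0$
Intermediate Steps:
$v{\left(B \right)} = -4 + B$
$N = -119085$ ($N = \left(-3\right) 39695 = -119085$)
$\frac{-4078 + N}{v{\left(-26 \right)} + \sqrt{18676 - 17224}} = \frac{-4078 - 119085}{\left(-4 - 26\right) + \sqrt{18676 - 17224}} = - \frac{123163}{-30 + \sqrt{1452}} = - \frac{123163}{-30 + 22 \sqrt{3}}$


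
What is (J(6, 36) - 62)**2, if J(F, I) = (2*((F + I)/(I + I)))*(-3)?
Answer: 17161/4 ≈ 4290.3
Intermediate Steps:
J(F, I) = -3*(F + I)/I (J(F, I) = (2*((F + I)/((2*I))))*(-3) = (2*((F + I)*(1/(2*I))))*(-3) = (2*((F + I)/(2*I)))*(-3) = ((F + I)/I)*(-3) = -3*(F + I)/I)
(J(6, 36) - 62)**2 = ((-3 - 3*6/36) - 62)**2 = ((-3 - 3*6*1/36) - 62)**2 = ((-3 - 1/2) - 62)**2 = (-7/2 - 62)**2 = (-131/2)**2 = 17161/4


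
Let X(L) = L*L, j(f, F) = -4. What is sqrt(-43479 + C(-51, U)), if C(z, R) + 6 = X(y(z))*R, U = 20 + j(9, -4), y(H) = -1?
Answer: I*sqrt(43469) ≈ 208.49*I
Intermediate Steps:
X(L) = L**2
U = 16 (U = 20 - 4 = 16)
C(z, R) = -6 + R (C(z, R) = -6 + (-1)**2*R = -6 + 1*R = -6 + R)
sqrt(-43479 + C(-51, U)) = sqrt(-43479 + (-6 + 16)) = sqrt(-43479 + 10) = sqrt(-43469) = I*sqrt(43469)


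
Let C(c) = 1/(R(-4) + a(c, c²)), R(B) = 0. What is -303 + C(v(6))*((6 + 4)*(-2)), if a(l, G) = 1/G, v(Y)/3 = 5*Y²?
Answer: -5832303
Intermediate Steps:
v(Y) = 15*Y² (v(Y) = 3*(5*Y²) = 15*Y²)
C(c) = c² (C(c) = 1/(0 + 1/(c²)) = 1/(0 + c⁻²) = 1/(c⁻²) = c²)
-303 + C(v(6))*((6 + 4)*(-2)) = -303 + (15*6²)²*((6 + 4)*(-2)) = -303 + (15*36)²*(10*(-2)) = -303 + 540²*(-20) = -303 + 291600*(-20) = -303 - 5832000 = -5832303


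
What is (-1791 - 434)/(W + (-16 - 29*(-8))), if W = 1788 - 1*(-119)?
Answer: -2225/2123 ≈ -1.0480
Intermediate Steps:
W = 1907 (W = 1788 + 119 = 1907)
(-1791 - 434)/(W + (-16 - 29*(-8))) = (-1791 - 434)/(1907 + (-16 - 29*(-8))) = -2225/(1907 + (-16 + 232)) = -2225/(1907 + 216) = -2225/2123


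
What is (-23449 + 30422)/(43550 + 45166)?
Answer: 6973/88716 ≈ 0.078599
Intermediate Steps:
(-23449 + 30422)/(43550 + 45166) = 6973/88716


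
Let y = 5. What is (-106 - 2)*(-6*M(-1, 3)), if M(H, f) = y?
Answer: 3240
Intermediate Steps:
M(H, f) = 5
(-106 - 2)*(-6*M(-1, 3)) = (-106 - 2)*(-6*5) = -108*(-30) = 3240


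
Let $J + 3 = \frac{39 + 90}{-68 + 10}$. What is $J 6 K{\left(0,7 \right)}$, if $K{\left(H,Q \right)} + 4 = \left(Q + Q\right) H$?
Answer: $\frac{3636}{29} \approx 125.38$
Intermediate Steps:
$J = - \frac{303}{58}$ ($J = -3 + \frac{39 + 90}{-68 + 10} = -3 + \frac{129}{-58} = -3 + 129 \left(- \frac{1}{58}\right) = -3 - \frac{129}{58} = - \frac{303}{58} \approx -5.2241$)
$K{\left(H,Q \right)} = -4 + 2 H Q$ ($K{\left(H,Q \right)} = -4 + \left(Q + Q\right) H = -4 + 2 Q H = -4 + 2 H Q$)
$J 6 K{\left(0,7 \right)} = \left(- \frac{303}{58}\right) 6 \left(-4 + 2 \cdot 0 \cdot 7\right) = - \frac{909 \left(-4 + 0\right)}{29} = \left(- \frac{909}{29}\right) \left(-4\right) = \frac{3636}{29}$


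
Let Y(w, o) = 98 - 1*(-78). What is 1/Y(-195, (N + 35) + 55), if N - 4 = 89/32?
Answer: 1/176 ≈ 0.0056818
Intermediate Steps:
N = 217/32 (N = 4 + 89/32 = 217/32 ≈ 6.7813)
Y(w, o) = 176 (Y(w, o) = 98 + 78 = 176)
1/Y(-195, (N + 35) + 55) = 1/176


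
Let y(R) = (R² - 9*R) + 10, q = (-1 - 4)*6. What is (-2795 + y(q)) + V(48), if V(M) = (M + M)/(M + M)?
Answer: -1614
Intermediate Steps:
V(M) = 1 (V(M) = (2*M)/((2*M)) = (2*M)*(1/(2*M)) = 1)
q = -30 (q = -5*6 = -30)
y(R) = 10 + R² - 9*R
(-2795 + y(q)) + V(48) = (-2795 + (10 + (-30)² - 9*(-30))) + 1 = (-2795 + (10 + 900 + 270)) + 1 = (-2795 + 1180) + 1 = -1615 + 1 = -1614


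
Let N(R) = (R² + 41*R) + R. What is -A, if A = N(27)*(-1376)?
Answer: 2563488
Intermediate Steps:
N(R) = R² + 42*R
A = -2563488 (A = (27*(42 + 27))*(-1376) = (27*69)*(-1376) = 1863*(-1376) = -2563488)
-A = -1*(-2563488) = 2563488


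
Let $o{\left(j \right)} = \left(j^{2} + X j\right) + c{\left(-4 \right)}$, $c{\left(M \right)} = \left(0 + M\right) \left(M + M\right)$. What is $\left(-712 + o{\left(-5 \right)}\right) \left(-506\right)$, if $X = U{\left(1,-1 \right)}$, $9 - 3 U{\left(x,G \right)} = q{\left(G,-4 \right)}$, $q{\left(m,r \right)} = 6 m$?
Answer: $344080$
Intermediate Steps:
$U{\left(x,G \right)} = 3 - 2 G$ ($U{\left(x,G \right)} = 3 - \frac{6 G}{3} = 3 - 2 G$)
$c{\left(M \right)} = 2 M^{2}$ ($c{\left(M \right)} = M 2 M = 2 M^{2}$)
$X = 5$ ($X = 3 - -2 = 3 + 2 = 5$)
$o{\left(j \right)} = 32 + j^{2} + 5 j$ ($o{\left(j \right)} = \left(j^{2} + 5 j\right) + 2 \left(-4\right)^{2} = \left(j^{2} + 5 j\right) + 2 \cdot 16 = \left(j^{2} + 5 j\right) + 32 = 32 + j^{2} + 5 j$)
$\left(-712 + o{\left(-5 \right)}\right) \left(-506\right) = \left(-712 + \left(32 + \left(-5\right)^{2} + 5 \left(-5\right)\right)\right) \left(-506\right) = \left(-712 + \left(32 + 25 - 25\right)\right) \left(-506\right) = \left(-712 + 32\right) \left(-506\right) = \left(-680\right) \left(-506\right) = 344080$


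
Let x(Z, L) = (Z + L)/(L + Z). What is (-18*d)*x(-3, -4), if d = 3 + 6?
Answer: -162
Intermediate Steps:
d = 9
x(Z, L) = 1 (x(Z, L) = (L + Z)/(L + Z) = 1)
(-18*d)*x(-3, -4) = -18*9*1 = -162*1 = -162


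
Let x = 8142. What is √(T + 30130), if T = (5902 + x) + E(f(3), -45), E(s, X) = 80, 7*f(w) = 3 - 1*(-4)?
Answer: √44254 ≈ 210.37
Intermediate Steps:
f(w) = 1 (f(w) = (3 - 1*(-4))/7 = (3 + 4)/7 = (⅐)*7 = 1)
T = 14124 (T = (5902 + 8142) + 80 = 14044 + 80 = 14124)
√(T + 30130) = √(14124 + 30130) = √44254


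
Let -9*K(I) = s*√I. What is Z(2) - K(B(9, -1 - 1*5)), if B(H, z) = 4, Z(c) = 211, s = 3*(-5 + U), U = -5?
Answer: 613/3 ≈ 204.33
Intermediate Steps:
s = -30 (s = 3*(-5 - 5) = 3*(-10) = -30)
K(I) = 10*√I/3 (K(I) = -(-10)*√I/3 = 10*√I/3)
Z(2) - K(B(9, -1 - 1*5)) = 211 - 10*√4/3 = 211 - 10*2/3 = 211 - 1*20/3 = 211 - 20/3 = 613/3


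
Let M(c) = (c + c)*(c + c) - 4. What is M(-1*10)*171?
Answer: 67716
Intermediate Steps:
M(c) = -4 + 4*c² (M(c) = (2*c)*(2*c) - 4 = 4*c² - 4 = -4 + 4*c²)
M(-1*10)*171 = (-4 + 4*(-1*10)²)*171 = (-4 + 4*(-10)²)*171 = (-4 + 4*100)*171 = (-4 + 400)*171 = 396*171 = 67716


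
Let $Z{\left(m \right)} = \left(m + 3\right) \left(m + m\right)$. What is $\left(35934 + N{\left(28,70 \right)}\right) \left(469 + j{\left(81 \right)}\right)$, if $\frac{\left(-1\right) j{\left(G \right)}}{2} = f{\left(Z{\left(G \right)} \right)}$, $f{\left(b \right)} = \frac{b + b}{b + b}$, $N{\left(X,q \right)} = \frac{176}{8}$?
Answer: $16791452$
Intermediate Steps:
$N{\left(X,q \right)} = 22$ ($N{\left(X,q \right)} = 176 \cdot \frac{1}{8} = 22$)
$Z{\left(m \right)} = 2 m \left(3 + m\right)$ ($Z{\left(m \right)} = \left(3 + m\right) 2 m = 2 m \left(3 + m\right)$)
$f{\left(b \right)} = 1$ ($f{\left(b \right)} = \frac{2 b}{2 b} = 2 b \frac{1}{2 b} = 1$)
$j{\left(G \right)} = -2$ ($j{\left(G \right)} = \left(-2\right) 1 = -2$)
$\left(35934 + N{\left(28,70 \right)}\right) \left(469 + j{\left(81 \right)}\right) = \left(35934 + 22\right) \left(469 - 2\right) = 35956 \cdot 467 = 16791452$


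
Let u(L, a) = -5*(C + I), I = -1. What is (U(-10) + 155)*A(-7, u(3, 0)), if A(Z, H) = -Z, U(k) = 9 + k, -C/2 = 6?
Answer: 1078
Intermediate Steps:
C = -12 (C = -2*6 = -12)
u(L, a) = 65 (u(L, a) = -5*(-12 - 1) = -5*(-13) = 65)
(U(-10) + 155)*A(-7, u(3, 0)) = ((9 - 10) + 155)*(-1*(-7)) = (-1 + 155)*7 = 154*7 = 1078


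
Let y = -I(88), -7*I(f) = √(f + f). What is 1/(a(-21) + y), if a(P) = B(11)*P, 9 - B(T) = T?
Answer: 1029/43130 - 7*√11/21565 ≈ 0.022782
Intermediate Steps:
B(T) = 9 - T
a(P) = -2*P (a(P) = (9 - 1*11)*P = (9 - 11)*P = -2*P)
I(f) = -√2*√f/7 (I(f) = -√(f + f)/7 = -√2*√f/7)
y = 4*√11/7 (y = -(-1)*√2*√88/7 = -(-1)*√2*2*√22/7 = -(-4)*√11/7 = 4*√11/7 ≈ 1.8952)
1/(a(-21) + y) = 1/(-2*(-21) + 4*√11/7) = 1/(42 + 4*√11/7)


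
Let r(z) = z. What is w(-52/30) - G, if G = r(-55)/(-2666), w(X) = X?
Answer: -70141/39990 ≈ -1.7540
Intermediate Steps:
G = 55/2666 (G = -55/(-2666) = -55*(-1/2666) = 55/2666 ≈ 0.020630)
w(-52/30) - G = -52/30 - 1*55/2666 = -52*1/30 - 55/2666 = -26/15 - 55/2666 = -70141/39990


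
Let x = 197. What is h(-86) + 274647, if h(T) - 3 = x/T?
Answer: 23619703/86 ≈ 2.7465e+5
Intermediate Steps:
h(T) = 3 + 197/T
h(-86) + 274647 = (3 + 197/(-86)) + 274647 = (3 + 197*(-1/86)) + 274647 = (3 - 197/86) + 274647 = 61/86 + 274647 = 23619703/86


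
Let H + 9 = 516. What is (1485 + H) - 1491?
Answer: 501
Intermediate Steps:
H = 507 (H = -9 + 516 = 507)
(1485 + H) - 1491 = (1485 + 507) - 1491 = 1992 - 1491 = 501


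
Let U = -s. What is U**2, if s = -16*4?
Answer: 4096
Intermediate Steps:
s = -64
U = 64 (U = -1*(-64) = 64)
U**2 = 64**2 = 4096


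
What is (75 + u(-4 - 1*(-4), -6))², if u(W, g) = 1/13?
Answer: 952576/169 ≈ 5636.5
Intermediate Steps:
u(W, g) = 1/13
(75 + u(-4 - 1*(-4), -6))² = (75 + 1/13)² = (976/13)² = 952576/169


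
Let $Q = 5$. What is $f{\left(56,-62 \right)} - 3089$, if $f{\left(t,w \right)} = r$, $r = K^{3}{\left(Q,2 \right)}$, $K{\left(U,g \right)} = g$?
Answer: $-3081$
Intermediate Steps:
$r = 8$ ($r = 2^{3} = 8$)
$f{\left(t,w \right)} = 8$
$f{\left(56,-62 \right)} - 3089 = 8 - 3089 = -3081$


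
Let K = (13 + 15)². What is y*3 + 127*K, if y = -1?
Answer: 99565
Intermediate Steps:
K = 784 (K = 28² = 784)
y*3 + 127*K = -1*3 + 127*784 = -3 + 99568 = 99565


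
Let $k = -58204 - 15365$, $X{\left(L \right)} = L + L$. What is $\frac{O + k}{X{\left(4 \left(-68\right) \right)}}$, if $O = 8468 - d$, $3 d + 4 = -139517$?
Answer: $\frac{9297}{272} \approx 34.18$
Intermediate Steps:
$d = -46507$ ($d = - \frac{4}{3} + \frac{1}{3} \left(-139517\right) = - \frac{4}{3} - \frac{139517}{3} = -46507$)
$X{\left(L \right)} = 2 L$
$O = 54975$ ($O = 8468 - -46507 = 8468 + 46507 = 54975$)
$k = -73569$ ($k = -58204 - 15365 = -73569$)
$\frac{O + k}{X{\left(4 \left(-68\right) \right)}} = \frac{54975 - 73569}{2 \cdot 4 \left(-68\right)} = - \frac{18594}{2 \left(-272\right)} = - \frac{18594}{-544} = \left(-18594\right) \left(- \frac{1}{544}\right) = \frac{9297}{272}$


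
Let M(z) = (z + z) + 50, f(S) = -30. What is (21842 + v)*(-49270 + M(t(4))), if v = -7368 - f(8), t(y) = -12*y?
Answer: -715279264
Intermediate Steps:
v = -7338 (v = -7368 - 1*(-30) = -7368 + 30 = -7338)
M(z) = 50 + 2*z (M(z) = 2*z + 50 = 50 + 2*z)
(21842 + v)*(-49270 + M(t(4))) = (21842 - 7338)*(-49270 + (50 + 2*(-12*4))) = 14504*(-49270 + (50 + 2*(-48))) = 14504*(-49270 + (50 - 96)) = 14504*(-49270 - 46) = 14504*(-49316) = -715279264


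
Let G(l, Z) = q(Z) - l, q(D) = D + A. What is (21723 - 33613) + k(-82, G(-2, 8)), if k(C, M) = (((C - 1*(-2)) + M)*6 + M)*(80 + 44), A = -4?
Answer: -66202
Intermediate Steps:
q(D) = -4 + D (q(D) = D - 4 = -4 + D)
G(l, Z) = -4 + Z - l (G(l, Z) = (-4 + Z) - l = -4 + Z - l)
k(C, M) = 1488 + 744*C + 868*M (k(C, M) = (((C + 2) + M)*6 + M)*124 = (((2 + C) + M)*6 + M)*124 = ((2 + C + M)*6 + M)*124 = ((12 + 6*C + 6*M) + M)*124 = (12 + 6*C + 7*M)*124 = 1488 + 744*C + 868*M)
(21723 - 33613) + k(-82, G(-2, 8)) = (21723 - 33613) + (1488 + 744*(-82) + 868*(-4 + 8 - 1*(-2))) = -11890 + (1488 - 61008 + 868*(-4 + 8 + 2)) = -11890 + (1488 - 61008 + 868*6) = -11890 + (1488 - 61008 + 5208) = -11890 - 54312 = -66202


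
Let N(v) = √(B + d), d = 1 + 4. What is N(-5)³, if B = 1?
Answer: 6*√6 ≈ 14.697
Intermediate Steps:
d = 5
N(v) = √6 (N(v) = √(1 + 5) = √6)
N(-5)³ = (√6)³ = 6*√6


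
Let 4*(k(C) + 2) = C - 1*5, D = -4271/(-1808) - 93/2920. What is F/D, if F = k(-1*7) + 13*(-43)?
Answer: -372194880/1537897 ≈ -242.02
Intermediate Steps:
D = 1537897/659920 (D = -4271*(-1/1808) - 93*1/2920 = 4271/1808 - 93/2920 = 1537897/659920 ≈ 2.3304)
k(C) = -13/4 + C/4 (k(C) = -2 + (C - 1*5)/4 = -2 + (C - 5)/4 = -2 + (-5 + C)/4 = -2 + (-5/4 + C/4) = -13/4 + C/4)
F = -564 (F = (-13/4 + (-1*7)/4) + 13*(-43) = (-13/4 + (1/4)*(-7)) - 559 = (-13/4 - 7/4) - 559 = -5 - 559 = -564)
F/D = -564/1537897/659920 = -564*659920/1537897 = -372194880/1537897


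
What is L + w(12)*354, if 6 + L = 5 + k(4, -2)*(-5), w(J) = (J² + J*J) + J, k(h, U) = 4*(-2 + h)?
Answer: 106159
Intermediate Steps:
k(h, U) = -8 + 4*h
w(J) = J + 2*J² (w(J) = (J² + J²) + J = 2*J² + J = J + 2*J²)
L = -41 (L = -6 + (5 + (-8 + 4*4)*(-5)) = -6 + (5 + (-8 + 16)*(-5)) = -6 + (5 + 8*(-5)) = -6 + (5 - 40) = -6 - 35 = -41)
L + w(12)*354 = -41 + (12*(1 + 2*12))*354 = -41 + (12*(1 + 24))*354 = -41 + (12*25)*354 = -41 + 300*354 = -41 + 106200 = 106159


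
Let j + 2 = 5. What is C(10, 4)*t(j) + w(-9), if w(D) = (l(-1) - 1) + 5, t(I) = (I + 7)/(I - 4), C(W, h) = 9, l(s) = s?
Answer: -87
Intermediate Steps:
j = 3 (j = -2 + 5 = 3)
t(I) = (7 + I)/(-4 + I)
w(D) = 3 (w(D) = (-1 - 1) + 5 = -2 + 5 = 3)
C(10, 4)*t(j) + w(-9) = 9*((7 + 3)/(-4 + 3)) + 3 = 9*(10/(-1)) + 3 = 9*(-1*10) + 3 = 9*(-10) + 3 = -90 + 3 = -87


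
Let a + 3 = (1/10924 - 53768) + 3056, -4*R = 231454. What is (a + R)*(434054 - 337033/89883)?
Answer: -15424881785675579639/327293964 ≈ -4.7129e+10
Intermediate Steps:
R = -115727/2 (R = -¼*231454 = -115727/2 ≈ -57864.)
a = -554010659/10924 (a = -3 + ((1/10924 - 53768) + 3056) = -3 + (-587361631/10924 + 3056) = -3 - 553977887/10924 = -554010659/10924 ≈ -50715.)
(a + R)*(434054 - 337033/89883) = (-554010659/10924 - 115727/2)*(434054 - 337033/89883) = -1186111533*(434054 - 337033*1/89883)/10924 = -1186111533*(434054 - 337033/89883)/10924 = -1186111533/10924*39013738649/89883 = -15424881785675579639/327293964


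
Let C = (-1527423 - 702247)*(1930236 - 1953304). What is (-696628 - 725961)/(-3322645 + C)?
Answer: -1422589/51430704915 ≈ -2.7660e-5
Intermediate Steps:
C = 51434027560 (C = -2229670*(-23068) = 51434027560)
(-696628 - 725961)/(-3322645 + C) = (-696628 - 725961)/(-3322645 + 51434027560) = -1422589/51430704915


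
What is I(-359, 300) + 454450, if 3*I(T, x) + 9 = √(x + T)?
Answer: 454447 + I*√59/3 ≈ 4.5445e+5 + 2.5604*I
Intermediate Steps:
I(T, x) = -3 + √(T + x)/3 (I(T, x) = -3 + √(x + T)/3 = -3 + √(T + x)/3)
I(-359, 300) + 454450 = (-3 + √(-359 + 300)/3) + 454450 = (-3 + √(-59)/3) + 454450 = (-3 + (I*√59)/3) + 454450 = (-3 + I*√59/3) + 454450 = 454447 + I*√59/3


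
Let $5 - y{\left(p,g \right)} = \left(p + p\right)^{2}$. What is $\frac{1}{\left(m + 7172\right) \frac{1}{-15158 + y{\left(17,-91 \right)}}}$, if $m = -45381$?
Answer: $\frac{16309}{38209} \approx 0.42684$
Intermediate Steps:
$y{\left(p,g \right)} = 5 - 4 p^{2}$ ($y{\left(p,g \right)} = 5 - \left(p + p\right)^{2} = 5 - \left(2 p\right)^{2} = 5 - 4 p^{2}$)
$\frac{1}{\left(m + 7172\right) \frac{1}{-15158 + y{\left(17,-91 \right)}}} = \frac{1}{\left(-45381 + 7172\right) \frac{1}{-15158 + \left(5 - 4 \cdot 17^{2}\right)}} = \frac{1}{\left(-38209\right) \frac{1}{-15158 + \left(5 - 1156\right)}} = \frac{1}{\left(-38209\right) \frac{1}{-15158 - 1151}} = \frac{1}{\left(-38209\right) \frac{1}{-16309}} = \frac{1}{\left(-38209\right) \left(- \frac{1}{16309}\right)} = \frac{1}{\frac{38209}{16309}} = \frac{16309}{38209}$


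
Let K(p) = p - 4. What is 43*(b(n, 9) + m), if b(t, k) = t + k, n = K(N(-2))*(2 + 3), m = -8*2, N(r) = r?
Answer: -1591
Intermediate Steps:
m = -16
K(p) = -4 + p
n = -30 (n = (-4 - 2)*(2 + 3) = -6*5 = -30)
b(t, k) = k + t
43*(b(n, 9) + m) = 43*((9 - 30) - 16) = 43*(-21 - 16) = 43*(-37) = -1591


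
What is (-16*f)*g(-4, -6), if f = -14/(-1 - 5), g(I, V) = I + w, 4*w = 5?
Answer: 308/3 ≈ 102.67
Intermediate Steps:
w = 5/4 (w = (¼)*5 = 5/4 ≈ 1.2500)
g(I, V) = 5/4 + I (g(I, V) = I + 5/4 = 5/4 + I)
f = 7/3 (f = -14/(-6) = -⅙*(-14) = 7/3 ≈ 2.3333)
(-16*f)*g(-4, -6) = (-16*7/3)*(5/4 - 4) = -112/3*(-11/4) = 308/3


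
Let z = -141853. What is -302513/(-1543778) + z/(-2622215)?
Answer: 1012243666929/4048117828270 ≈ 0.25005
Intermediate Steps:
-302513/(-1543778) + z/(-2622215) = -302513/(-1543778) - 141853/(-2622215) = -302513*(-1/1543778) - 141853*(-1/2622215) = 302513/1543778 + 141853/2622215 = 1012243666929/4048117828270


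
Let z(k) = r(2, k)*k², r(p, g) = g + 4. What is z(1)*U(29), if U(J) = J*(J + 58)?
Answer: 12615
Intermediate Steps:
r(p, g) = 4 + g
U(J) = J*(58 + J)
z(k) = k²*(4 + k) (z(k) = (4 + k)*k² = k²*(4 + k))
z(1)*U(29) = (1²*(4 + 1))*(29*(58 + 29)) = (1*5)*(29*87) = 5*2523 = 12615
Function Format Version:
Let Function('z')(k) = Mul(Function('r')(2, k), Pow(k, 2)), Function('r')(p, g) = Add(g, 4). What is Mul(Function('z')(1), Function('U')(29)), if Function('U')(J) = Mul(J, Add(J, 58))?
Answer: 12615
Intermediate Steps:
Function('r')(p, g) = Add(4, g)
Function('U')(J) = Mul(J, Add(58, J))
Function('z')(k) = Mul(Pow(k, 2), Add(4, k)) (Function('z')(k) = Mul(Add(4, k), Pow(k, 2)) = Mul(Pow(k, 2), Add(4, k)))
Mul(Function('z')(1), Function('U')(29)) = Mul(Mul(Pow(1, 2), Add(4, 1)), Mul(29, Add(58, 29))) = Mul(Mul(1, 5), Mul(29, 87)) = Mul(5, 2523) = 12615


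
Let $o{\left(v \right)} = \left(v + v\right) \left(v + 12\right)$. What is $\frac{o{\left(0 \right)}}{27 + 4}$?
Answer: $0$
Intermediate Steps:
$o{\left(v \right)} = 2 v \left(12 + v\right)$
$\frac{o{\left(0 \right)}}{27 + 4} = \frac{2 \cdot 0 \left(12 + 0\right)}{27 + 4} = \frac{2 \cdot 0 \cdot 12}{31} = \frac{1}{31} \cdot 0 = 0$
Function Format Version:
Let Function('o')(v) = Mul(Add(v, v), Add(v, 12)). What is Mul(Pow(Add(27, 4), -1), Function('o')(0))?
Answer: 0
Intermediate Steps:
Function('o')(v) = Mul(2, v, Add(12, v)) (Function('o')(v) = Mul(Mul(2, v), Add(12, v)) = Mul(2, v, Add(12, v)))
Mul(Pow(Add(27, 4), -1), Function('o')(0)) = Mul(Pow(Add(27, 4), -1), Mul(2, 0, Add(12, 0))) = Mul(Pow(31, -1), Mul(2, 0, 12)) = Mul(Rational(1, 31), 0) = 0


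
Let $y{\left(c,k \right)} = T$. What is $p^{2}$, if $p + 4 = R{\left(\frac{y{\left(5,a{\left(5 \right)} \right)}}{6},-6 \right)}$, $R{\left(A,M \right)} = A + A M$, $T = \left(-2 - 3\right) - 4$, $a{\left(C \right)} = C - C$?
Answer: $\frac{49}{4} \approx 12.25$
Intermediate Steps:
$a{\left(C \right)} = 0$
$T = -9$ ($T = -5 - 4 = -9$)
$y{\left(c,k \right)} = -9$
$p = \frac{7}{2}$ ($p = -4 + - \frac{9}{6} \left(1 - 6\right) = -4 + \left(-9\right) \frac{1}{6} \left(-5\right) = -4 - - \frac{15}{2} = -4 + \frac{15}{2} = \frac{7}{2} \approx 3.5$)
$p^{2} = \left(\frac{7}{2}\right)^{2} = \frac{49}{4}$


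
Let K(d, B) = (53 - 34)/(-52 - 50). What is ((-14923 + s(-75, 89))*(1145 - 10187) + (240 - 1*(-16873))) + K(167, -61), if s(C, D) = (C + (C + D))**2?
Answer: 10333170875/102 ≈ 1.0131e+8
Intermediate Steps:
K(d, B) = -19/102 (K(d, B) = 19/(-102) = 19*(-1/102) = -19/102)
s(C, D) = (D + 2*C)**2
((-14923 + s(-75, 89))*(1145 - 10187) + (240 - 1*(-16873))) + K(167, -61) = ((-14923 + (89 + 2*(-75))**2)*(1145 - 10187) + (240 - 1*(-16873))) - 19/102 = ((-14923 + (89 - 150)**2)*(-9042) + (240 + 16873)) - 19/102 = ((-14923 + (-61)**2)*(-9042) + 17113) - 19/102 = ((-14923 + 3721)*(-9042) + 17113) - 19/102 = (-11202*(-9042) + 17113) - 19/102 = (101288484 + 17113) - 19/102 = 101305597 - 19/102 = 10333170875/102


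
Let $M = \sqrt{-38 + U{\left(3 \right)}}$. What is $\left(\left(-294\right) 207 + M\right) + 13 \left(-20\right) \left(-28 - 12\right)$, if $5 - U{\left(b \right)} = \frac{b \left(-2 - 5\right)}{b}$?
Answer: $-50458 + i \sqrt{26} \approx -50458.0 + 5.099 i$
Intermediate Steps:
$U{\left(b \right)} = 12$ ($U{\left(b \right)} = 5 - \frac{b \left(-2 - 5\right)}{b} = 5 - \frac{b \left(-7\right)}{b} = 5 - \frac{\left(-7\right) b}{b} = 5 - -7 = 5 + 7 = 12$)
$M = i \sqrt{26}$ ($M = \sqrt{-38 + 12} = \sqrt{-26} = i \sqrt{26} \approx 5.099 i$)
$\left(\left(-294\right) 207 + M\right) + 13 \left(-20\right) \left(-28 - 12\right) = \left(\left(-294\right) 207 + i \sqrt{26}\right) + 13 \left(-20\right) \left(-28 - 12\right) = \left(-60858 + i \sqrt{26}\right) - -10400 = \left(-60858 + i \sqrt{26}\right) + 10400 = -50458 + i \sqrt{26}$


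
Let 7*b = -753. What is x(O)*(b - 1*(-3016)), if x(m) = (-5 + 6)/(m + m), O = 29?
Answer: 20359/406 ≈ 50.145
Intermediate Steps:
b = -753/7 (b = (⅐)*(-753) = -753/7 ≈ -107.57)
x(m) = 1/(2*m)
x(O)*(b - 1*(-3016)) = ((½)/29)*(-753/7 - 1*(-3016)) = ((½)*(1/29))*(-753/7 + 3016) = (1/58)*(20359/7) = 20359/406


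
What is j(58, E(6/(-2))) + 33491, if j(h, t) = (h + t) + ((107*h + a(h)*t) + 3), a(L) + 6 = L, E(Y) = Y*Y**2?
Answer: 38327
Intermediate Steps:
E(Y) = Y**3
a(L) = -6 + L
j(h, t) = 3 + t + 108*h + t*(-6 + h) (j(h, t) = (h + t) + ((107*h + (-6 + h)*t) + 3) = (h + t) + ((107*h + t*(-6 + h)) + 3) = (h + t) + (3 + 107*h + t*(-6 + h)) = 3 + t + 108*h + t*(-6 + h))
j(58, E(6/(-2))) + 33491 = (3 + (6/(-2))**3 + 108*58 + (6/(-2))**3*(-6 + 58)) + 33491 = (3 + (6*(-1/2))**3 + 6264 + (6*(-1/2))**3*52) + 33491 = (3 + (-3)**3 + 6264 + (-3)**3*52) + 33491 = (3 - 27 + 6264 - 27*52) + 33491 = (3 - 27 + 6264 - 1404) + 33491 = 4836 + 33491 = 38327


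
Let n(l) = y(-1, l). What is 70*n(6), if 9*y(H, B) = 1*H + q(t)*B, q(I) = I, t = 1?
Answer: 350/9 ≈ 38.889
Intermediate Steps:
y(H, B) = B/9 + H/9 (y(H, B) = (1*H + 1*B)/9 = (H + B)/9 = (B + H)/9 = B/9 + H/9)
n(l) = -⅑ + l/9 (n(l) = l/9 + (⅑)*(-1) = l/9 - ⅑ = -⅑ + l/9)
70*n(6) = 70*(-⅑ + (⅑)*6) = 70*(-⅑ + ⅔) = 70*(5/9) = 350/9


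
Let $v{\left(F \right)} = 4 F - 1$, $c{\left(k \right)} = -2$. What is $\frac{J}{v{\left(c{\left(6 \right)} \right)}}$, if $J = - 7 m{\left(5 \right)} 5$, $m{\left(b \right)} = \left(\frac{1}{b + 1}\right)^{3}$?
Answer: $\frac{35}{1944} \approx 0.018004$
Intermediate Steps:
$m{\left(b \right)} = \frac{1}{\left(1 + b\right)^{3}}$ ($m{\left(b \right)} = \left(\frac{1}{1 + b}\right)^{3} = \frac{1}{\left(1 + b\right)^{3}}$)
$v{\left(F \right)} = -1 + 4 F$
$J = - \frac{35}{216}$ ($J = - \frac{7}{\left(1 + 5\right)^{3}} \cdot 5 = - \frac{7}{216} \cdot 5 = \left(-7\right) \frac{1}{216} \cdot 5 = \left(- \frac{7}{216}\right) 5 = - \frac{35}{216} \approx -0.16204$)
$\frac{J}{v{\left(c{\left(6 \right)} \right)}} = - \frac{35}{216 \left(-1 + 4 \left(-2\right)\right)} = - \frac{35}{216 \left(-1 - 8\right)} = - \frac{35}{216 \left(-9\right)} = \left(- \frac{35}{216}\right) \left(- \frac{1}{9}\right) = \frac{35}{1944}$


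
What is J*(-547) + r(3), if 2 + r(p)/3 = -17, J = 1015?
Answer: -555262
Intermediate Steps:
r(p) = -57 (r(p) = -6 + 3*(-17) = -6 - 51 = -57)
J*(-547) + r(3) = 1015*(-547) - 57 = -555205 - 57 = -555262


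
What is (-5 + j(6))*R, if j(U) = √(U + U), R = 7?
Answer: -35 + 14*√3 ≈ -10.751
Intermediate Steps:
j(U) = √2*√U (j(U) = √(2*U) = √2*√U)
(-5 + j(6))*R = (-5 + √2*√6)*7 = (-5 + 2*√3)*7 = -35 + 14*√3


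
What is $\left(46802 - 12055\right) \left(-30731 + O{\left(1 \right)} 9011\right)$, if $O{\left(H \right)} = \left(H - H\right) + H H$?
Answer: $-754704840$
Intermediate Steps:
$O{\left(H \right)} = H^{2}$ ($O{\left(H \right)} = 0 + H^{2} = H^{2}$)
$\left(46802 - 12055\right) \left(-30731 + O{\left(1 \right)} 9011\right) = \left(46802 - 12055\right) \left(-30731 + 1^{2} \cdot 9011\right) = 34747 \left(-30731 + 1 \cdot 9011\right) = 34747 \left(-30731 + 9011\right) = 34747 \left(-21720\right) = -754704840$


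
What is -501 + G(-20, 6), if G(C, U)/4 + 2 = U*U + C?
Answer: -445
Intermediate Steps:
G(C, U) = -8 + 4*C + 4*U² (G(C, U) = -8 + 4*(U*U + C) = -8 + 4*(U² + C) = -8 + 4*(C + U²) = -8 + (4*C + 4*U²) = -8 + 4*C + 4*U²)
-501 + G(-20, 6) = -501 + (-8 + 4*(-20) + 4*6²) = -501 + (-8 - 80 + 4*36) = -501 + (-8 - 80 + 144) = -501 + 56 = -445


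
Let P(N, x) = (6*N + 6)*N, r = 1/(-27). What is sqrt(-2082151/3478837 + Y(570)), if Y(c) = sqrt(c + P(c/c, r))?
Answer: sqrt(-7243463938387 + 12102306872569*sqrt(582))/3478837 ≈ 4.8504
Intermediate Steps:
r = -1/27 ≈ -0.037037
P(N, x) = N*(6 + 6*N) (P(N, x) = (6 + 6*N)*N = N*(6 + 6*N))
Y(c) = sqrt(12 + c) (Y(c) = sqrt(c + 6*(c/c)*(1 + c/c)) = sqrt(c + 6*1*(1 + 1)) = sqrt(c + 6*1*2) = sqrt(c + 12) = sqrt(12 + c))
sqrt(-2082151/3478837 + Y(570)) = sqrt(-2082151/3478837 + sqrt(12 + 570)) = sqrt(-2082151*1/3478837 + sqrt(582)) = sqrt(-2082151/3478837 + sqrt(582))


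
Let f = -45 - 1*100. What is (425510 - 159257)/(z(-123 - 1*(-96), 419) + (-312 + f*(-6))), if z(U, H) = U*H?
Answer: -88751/3585 ≈ -24.756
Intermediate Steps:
z(U, H) = H*U
f = -145 (f = -45 - 100 = -145)
(425510 - 159257)/(z(-123 - 1*(-96), 419) + (-312 + f*(-6))) = (425510 - 159257)/(419*(-123 - 1*(-96)) + (-312 - 145*(-6))) = 266253/(419*(-123 + 96) + (-312 + 870)) = 266253/(419*(-27) + 558) = 266253/(-11313 + 558) = 266253/(-10755) = 266253*(-1/10755) = -88751/3585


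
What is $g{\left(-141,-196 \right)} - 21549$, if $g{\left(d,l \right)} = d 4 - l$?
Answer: $-21917$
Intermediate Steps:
$g{\left(d,l \right)} = - l + 4 d$ ($g{\left(d,l \right)} = 4 d - l = - l + 4 d$)
$g{\left(-141,-196 \right)} - 21549 = \left(\left(-1\right) \left(-196\right) + 4 \left(-141\right)\right) - 21549 = \left(196 - 564\right) - 21549 = -368 - 21549 = -21917$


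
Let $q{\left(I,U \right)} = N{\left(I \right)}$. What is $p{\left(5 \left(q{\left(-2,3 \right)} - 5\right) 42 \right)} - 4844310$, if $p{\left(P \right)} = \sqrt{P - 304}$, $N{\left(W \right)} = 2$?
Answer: $-4844310 + i \sqrt{934} \approx -4.8443 \cdot 10^{6} + 30.561 i$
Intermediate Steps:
$q{\left(I,U \right)} = 2$
$p{\left(P \right)} = \sqrt{-304 + P}$
$p{\left(5 \left(q{\left(-2,3 \right)} - 5\right) 42 \right)} - 4844310 = \sqrt{-304 + 5 \left(2 - 5\right) 42} - 4844310 = \sqrt{-304 + 5 \left(-3\right) 42} - 4844310 = \sqrt{-304 - 630} - 4844310 = \sqrt{-934} - 4844310 = i \sqrt{934} - 4844310 = -4844310 + i \sqrt{934}$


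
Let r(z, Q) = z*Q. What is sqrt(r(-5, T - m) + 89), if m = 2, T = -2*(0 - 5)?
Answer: 7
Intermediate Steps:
T = 10 (T = -2*(-5) = 10)
r(z, Q) = Q*z
sqrt(r(-5, T - m) + 89) = sqrt((10 - 1*2)*(-5) + 89) = sqrt((10 - 2)*(-5) + 89) = sqrt(8*(-5) + 89) = sqrt(-40 + 89) = sqrt(49) = 7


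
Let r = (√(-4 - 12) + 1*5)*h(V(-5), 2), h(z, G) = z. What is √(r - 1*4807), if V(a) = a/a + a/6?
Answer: √(-173022 + 24*I)/6 ≈ 0.0048082 + 69.327*I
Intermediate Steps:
V(a) = 1 + a/6 (V(a) = 1 + a*(⅙) = 1 + a/6)
r = ⅚ + 2*I/3 (r = (√(-4 - 12) + 1*5)*(1 + (⅙)*(-5)) = (√(-16) + 5)*(1 - ⅚) = (4*I + 5)*(⅙) = (5 + 4*I)*(⅙) = ⅚ + 2*I/3 ≈ 0.83333 + 0.66667*I)
√(r - 1*4807) = √((⅚ + 2*I/3) - 1*4807) = √((⅚ + 2*I/3) - 4807) = √(-28837/6 + 2*I/3)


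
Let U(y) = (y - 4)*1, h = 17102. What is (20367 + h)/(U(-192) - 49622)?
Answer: -37469/49818 ≈ -0.75212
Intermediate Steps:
U(y) = -4 + y (U(y) = (-4 + y)*1 = -4 + y)
(20367 + h)/(U(-192) - 49622) = (20367 + 17102)/((-4 - 192) - 49622) = 37469/(-196 - 49622) = 37469/(-49818) = 37469*(-1/49818) = -37469/49818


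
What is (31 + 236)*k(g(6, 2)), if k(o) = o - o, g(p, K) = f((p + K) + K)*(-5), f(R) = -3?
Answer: 0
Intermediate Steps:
g(p, K) = 15 (g(p, K) = -3*(-5) = 15)
k(o) = 0
(31 + 236)*k(g(6, 2)) = (31 + 236)*0 = 267*0 = 0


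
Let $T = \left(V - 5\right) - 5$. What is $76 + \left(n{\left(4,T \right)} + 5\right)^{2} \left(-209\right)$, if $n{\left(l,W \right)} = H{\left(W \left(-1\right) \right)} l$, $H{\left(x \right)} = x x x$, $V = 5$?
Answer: $-53300149$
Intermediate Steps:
$H{\left(x \right)} = x^{3}$ ($H{\left(x \right)} = x^{2} x = x^{3}$)
$T = -5$ ($T = \left(5 - 5\right) - 5 = 0 - 5 = -5$)
$n{\left(l,W \right)} = - l W^{3}$ ($n{\left(l,W \right)} = \left(W \left(-1\right)\right)^{3} l = \left(- W\right)^{3} l = - W^{3} l = - l W^{3}$)
$76 + \left(n{\left(4,T \right)} + 5\right)^{2} \left(-209\right) = 76 + \left(\left(-1\right) 4 \left(-5\right)^{3} + 5\right)^{2} \left(-209\right) = 76 + \left(\left(-1\right) 4 \left(-125\right) + 5\right)^{2} \left(-209\right) = 76 + \left(500 + 5\right)^{2} \left(-209\right) = 76 + 505^{2} \left(-209\right) = 76 + 255025 \left(-209\right) = 76 - 53300225 = -53300149$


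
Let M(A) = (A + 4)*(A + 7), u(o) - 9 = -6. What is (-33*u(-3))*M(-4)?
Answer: 0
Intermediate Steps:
u(o) = 3 (u(o) = 9 - 6 = 3)
M(A) = (4 + A)*(7 + A)
(-33*u(-3))*M(-4) = (-33*3)*(28 + (-4)² + 11*(-4)) = -99*(28 + 16 - 44) = -99*0 = 0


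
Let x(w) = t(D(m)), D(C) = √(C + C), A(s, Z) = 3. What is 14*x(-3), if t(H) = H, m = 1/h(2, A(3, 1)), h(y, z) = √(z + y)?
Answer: 14*√2*5^(¾)/5 ≈ 13.240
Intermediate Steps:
h(y, z) = √(y + z)
m = √5/5 (m = 1/(√(2 + 3)) = 1/(√5) = √5/5 ≈ 0.44721)
D(C) = √2*√C (D(C) = √(2*C) = √2*√C)
x(w) = √2*5^(¾)/5 (x(w) = √2*√(√5/5) = √2*(5^(¾)/5) = √2*5^(¾)/5)
14*x(-3) = 14*(√2*5^(¾)/5) = 14*√2*5^(¾)/5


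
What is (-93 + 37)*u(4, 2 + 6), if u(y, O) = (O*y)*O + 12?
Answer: -15008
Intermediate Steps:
u(y, O) = 12 + y*O² (u(y, O) = y*O² + 12 = 12 + y*O²)
(-93 + 37)*u(4, 2 + 6) = (-93 + 37)*(12 + 4*(2 + 6)²) = -56*(12 + 4*8²) = -56*(12 + 4*64) = -56*(12 + 256) = -56*268 = -15008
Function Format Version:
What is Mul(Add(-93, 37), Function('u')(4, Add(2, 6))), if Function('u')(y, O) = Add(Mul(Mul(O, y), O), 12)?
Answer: -15008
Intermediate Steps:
Function('u')(y, O) = Add(12, Mul(y, Pow(O, 2))) (Function('u')(y, O) = Add(Mul(y, Pow(O, 2)), 12) = Add(12, Mul(y, Pow(O, 2))))
Mul(Add(-93, 37), Function('u')(4, Add(2, 6))) = Mul(Add(-93, 37), Add(12, Mul(4, Pow(Add(2, 6), 2)))) = Mul(-56, Add(12, Mul(4, Pow(8, 2)))) = Mul(-56, Add(12, Mul(4, 64))) = Mul(-56, Add(12, 256)) = Mul(-56, 268) = -15008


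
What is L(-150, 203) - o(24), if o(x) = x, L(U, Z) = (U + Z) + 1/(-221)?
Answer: 6408/221 ≈ 28.995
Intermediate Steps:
L(U, Z) = -1/221 + U + Z (L(U, Z) = (U + Z) - 1/221 = -1/221 + U + Z)
L(-150, 203) - o(24) = (-1/221 - 150 + 203) - 1*24 = 11712/221 - 24 = 6408/221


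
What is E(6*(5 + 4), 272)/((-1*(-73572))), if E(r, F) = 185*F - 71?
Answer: 50249/73572 ≈ 0.68299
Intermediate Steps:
E(r, F) = -71 + 185*F
E(6*(5 + 4), 272)/((-1*(-73572))) = (-71 + 185*272)/((-1*(-73572))) = (-71 + 50320)/73572 = 50249*(1/73572) = 50249/73572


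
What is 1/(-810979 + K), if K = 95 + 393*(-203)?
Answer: -1/890663 ≈ -1.1228e-6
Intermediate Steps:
K = -79684 (K = 95 - 79779 = -79684)
1/(-810979 + K) = 1/(-810979 - 79684) = 1/(-890663) = -1/890663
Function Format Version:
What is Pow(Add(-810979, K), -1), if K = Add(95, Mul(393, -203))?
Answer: Rational(-1, 890663) ≈ -1.1228e-6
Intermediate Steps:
K = -79684 (K = Add(95, -79779) = -79684)
Pow(Add(-810979, K), -1) = Pow(Add(-810979, -79684), -1) = Pow(-890663, -1) = Rational(-1, 890663)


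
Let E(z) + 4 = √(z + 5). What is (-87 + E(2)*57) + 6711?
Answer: 6396 + 57*√7 ≈ 6546.8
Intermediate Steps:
E(z) = -4 + √(5 + z) (E(z) = -4 + √(z + 5) = -4 + √(5 + z))
(-87 + E(2)*57) + 6711 = (-87 + (-4 + √(5 + 2))*57) + 6711 = (-87 + (-4 + √7)*57) + 6711 = (-87 + (-228 + 57*√7)) + 6711 = (-315 + 57*√7) + 6711 = 6396 + 57*√7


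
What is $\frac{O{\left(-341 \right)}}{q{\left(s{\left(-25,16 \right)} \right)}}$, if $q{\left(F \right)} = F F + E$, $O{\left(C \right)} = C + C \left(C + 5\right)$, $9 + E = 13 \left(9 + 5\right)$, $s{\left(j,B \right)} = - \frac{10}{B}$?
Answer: $\frac{7311040}{11097} \approx 658.83$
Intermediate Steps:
$E = 173$ ($E = -9 + 13 \left(9 + 5\right) = -9 + 13 \cdot 14 = -9 + 182 = 173$)
$O{\left(C \right)} = C + C \left(5 + C\right)$
$q{\left(F \right)} = 173 + F^{2}$ ($q{\left(F \right)} = F F + 173 = F^{2} + 173 = 173 + F^{2}$)
$\frac{O{\left(-341 \right)}}{q{\left(s{\left(-25,16 \right)} \right)}} = \frac{\left(-341\right) \left(6 - 341\right)}{173 + \left(- \frac{10}{16}\right)^{2}} = \frac{\left(-341\right) \left(-335\right)}{173 + \left(\left(-10\right) \frac{1}{16}\right)^{2}} = \frac{114235}{173 + \left(- \frac{5}{8}\right)^{2}} = \frac{114235}{173 + \frac{25}{64}} = \frac{114235}{\frac{11097}{64}} = 114235 \cdot \frac{64}{11097} = \frac{7311040}{11097}$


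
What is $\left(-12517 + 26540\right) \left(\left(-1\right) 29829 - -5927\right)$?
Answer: $-335177746$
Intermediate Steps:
$\left(-12517 + 26540\right) \left(\left(-1\right) 29829 - -5927\right) = 14023 \left(-29829 + \left(-13 + 5940\right)\right) = 14023 \left(-29829 + 5927\right) = 14023 \left(-23902\right) = -335177746$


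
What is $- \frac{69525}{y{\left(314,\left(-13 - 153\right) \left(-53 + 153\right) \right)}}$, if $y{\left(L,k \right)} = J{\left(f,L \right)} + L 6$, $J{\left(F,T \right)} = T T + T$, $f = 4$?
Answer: $- \frac{23175}{33598} \approx -0.68977$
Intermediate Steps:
$J{\left(F,T \right)} = T + T^{2}$ ($J{\left(F,T \right)} = T^{2} + T = T + T^{2}$)
$y{\left(L,k \right)} = 6 L + L \left(1 + L\right)$ ($y{\left(L,k \right)} = L \left(1 + L\right) + L 6 = L \left(1 + L\right) + 6 L = 6 L + L \left(1 + L\right)$)
$- \frac{69525}{y{\left(314,\left(-13 - 153\right) \left(-53 + 153\right) \right)}} = - \frac{69525}{314 \left(7 + 314\right)} = - \frac{69525}{314 \cdot 321} = - \frac{69525}{100794} = \left(-69525\right) \frac{1}{100794} = - \frac{23175}{33598}$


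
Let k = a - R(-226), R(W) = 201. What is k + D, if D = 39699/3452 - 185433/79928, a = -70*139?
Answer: -684385930645/68977864 ≈ -9921.8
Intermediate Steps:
a = -9730
k = -9931 (k = -9730 - 1*201 = -9730 - 201 = -9931)
D = 633236739/68977864 (D = 39699*(1/3452) - 185433*1/79928 = 39699/3452 - 185433/79928 = 633236739/68977864 ≈ 9.1803)
k + D = -9931 + 633236739/68977864 = -684385930645/68977864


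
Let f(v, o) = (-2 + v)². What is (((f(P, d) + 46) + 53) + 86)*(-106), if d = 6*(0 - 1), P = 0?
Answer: -20034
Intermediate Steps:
d = -6 (d = 6*(-1) = -6)
(((f(P, d) + 46) + 53) + 86)*(-106) = ((((-2 + 0)² + 46) + 53) + 86)*(-106) = ((((-2)² + 46) + 53) + 86)*(-106) = (((4 + 46) + 53) + 86)*(-106) = ((50 + 53) + 86)*(-106) = (103 + 86)*(-106) = 189*(-106) = -20034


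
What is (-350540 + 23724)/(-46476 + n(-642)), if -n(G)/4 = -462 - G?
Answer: 81704/11799 ≈ 6.9247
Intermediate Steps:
n(G) = 1848 + 4*G (n(G) = -4*(-462 - G) = 1848 + 4*G)
(-350540 + 23724)/(-46476 + n(-642)) = (-350540 + 23724)/(-46476 + (1848 + 4*(-642))) = -326816/(-46476 + (1848 - 2568)) = -326816/(-46476 - 720) = -326816/(-47196) = -326816*(-1/47196) = 81704/11799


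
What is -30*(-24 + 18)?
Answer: 180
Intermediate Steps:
-30*(-24 + 18) = -30*(-6) = 180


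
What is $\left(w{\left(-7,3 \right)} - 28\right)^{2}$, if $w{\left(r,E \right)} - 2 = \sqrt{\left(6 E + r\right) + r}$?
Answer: $576$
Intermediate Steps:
$w{\left(r,E \right)} = 2 + \sqrt{2 r + 6 E}$ ($w{\left(r,E \right)} = 2 + \sqrt{\left(6 E + r\right) + r} = 2 + \sqrt{\left(r + 6 E\right) + r} = 2 + \sqrt{2 r + 6 E}$)
$\left(w{\left(-7,3 \right)} - 28\right)^{2} = \left(\left(2 + \sqrt{2 \left(-7\right) + 6 \cdot 3}\right) - 28\right)^{2} = \left(\left(2 + \sqrt{-14 + 18}\right) - 28\right)^{2} = \left(\left(2 + \sqrt{4}\right) - 28\right)^{2} = \left(\left(2 + 2\right) - 28\right)^{2} = \left(4 - 28\right)^{2} = \left(-24\right)^{2} = 576$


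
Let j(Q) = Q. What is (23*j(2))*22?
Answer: 1012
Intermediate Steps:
(23*j(2))*22 = (23*2)*22 = 46*22 = 1012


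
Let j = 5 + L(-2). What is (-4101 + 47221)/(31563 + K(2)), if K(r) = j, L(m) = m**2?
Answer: 10780/7893 ≈ 1.3658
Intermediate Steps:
j = 9 (j = 5 + (-2)**2 = 5 + 4 = 9)
K(r) = 9
(-4101 + 47221)/(31563 + K(2)) = (-4101 + 47221)/(31563 + 9) = 43120/31572 = 43120*(1/31572) = 10780/7893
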